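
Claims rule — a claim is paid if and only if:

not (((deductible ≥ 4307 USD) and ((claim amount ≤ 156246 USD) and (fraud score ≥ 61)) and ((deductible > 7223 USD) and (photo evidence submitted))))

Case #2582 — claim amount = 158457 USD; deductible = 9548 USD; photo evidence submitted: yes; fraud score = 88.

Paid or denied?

Atomic conditions:
  deductible ≥ 4307 USD: 9548 ≥ 4307 is true
  claim amount ≤ 156246 USD: 158457 ≤ 156246 is false
  fraud score ≥ 61: 88 ≥ 61 is true
  deductible > 7223 USD: 9548 > 7223 is true
  photo evidence submitted: yes → true
Combine:
[1.2] false AND true = false
[1.3] true AND true = true
[1] true AND false AND true = false
[root] NOT false = true
Overall: true → paid

Paid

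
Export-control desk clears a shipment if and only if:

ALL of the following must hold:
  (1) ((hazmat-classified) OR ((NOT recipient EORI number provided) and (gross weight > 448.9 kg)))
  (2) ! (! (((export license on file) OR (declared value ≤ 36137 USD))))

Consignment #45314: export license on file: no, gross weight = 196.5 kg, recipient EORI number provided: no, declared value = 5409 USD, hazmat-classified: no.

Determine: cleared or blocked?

Blocked

Atomic conditions:
  hazmat-classified: no → false
  NOT recipient EORI number provided: no → true
  gross weight > 448.9 kg: 196.5 > 448.9 is false
  export license on file: no → false
  declared value ≤ 36137 USD: 5409 ≤ 36137 is true
Combine:
[1.2] true AND false = false
[1] false OR false = false
[2.1.1] false OR true = true
[2.1] NOT true = false
[2] NOT false = true
[root] false AND true = false
Overall: false → blocked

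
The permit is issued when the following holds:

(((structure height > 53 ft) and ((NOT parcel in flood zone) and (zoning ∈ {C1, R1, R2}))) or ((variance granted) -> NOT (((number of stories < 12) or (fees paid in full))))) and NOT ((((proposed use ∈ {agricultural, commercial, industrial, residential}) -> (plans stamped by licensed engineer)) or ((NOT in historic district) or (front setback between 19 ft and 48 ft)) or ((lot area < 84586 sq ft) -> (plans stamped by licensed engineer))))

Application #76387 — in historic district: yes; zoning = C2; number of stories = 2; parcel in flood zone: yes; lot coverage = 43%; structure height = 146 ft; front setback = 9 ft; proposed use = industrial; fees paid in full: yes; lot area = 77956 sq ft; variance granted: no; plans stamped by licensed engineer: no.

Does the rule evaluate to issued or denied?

Issued

Atomic conditions:
  structure height > 53 ft: 146 > 53 is true
  NOT parcel in flood zone: yes → false
  zoning ∈ {C1, R1, R2}: C2 is not in the set → false
  variance granted: no → false
  number of stories < 12: 2 < 12 is true
  fees paid in full: yes → true
  proposed use ∈ {agricultural, commercial, industrial, residential}: industrial is in the set → true
  plans stamped by licensed engineer: no → false
  NOT in historic district: yes → false
  front setback between 19 ft and 48 ft: 9 in [19, 48] is false
  lot area < 84586 sq ft: 77956 < 84586 is true
Combine:
[1.1.2] false AND false = false
[1.1] true AND false = false
[1.2.2.1] true OR true = true
[1.2.2] NOT true = false
[1.2] false → false (antecedent false ⇒ implication holds) = true
[1] false OR true = true
[2.1.1] true → false = false
[2.1.2] false OR false = false
[2.1.3] true → false = false
[2.1] false OR false OR false = false
[2] NOT false = true
[root] true AND true = true
Overall: true → issued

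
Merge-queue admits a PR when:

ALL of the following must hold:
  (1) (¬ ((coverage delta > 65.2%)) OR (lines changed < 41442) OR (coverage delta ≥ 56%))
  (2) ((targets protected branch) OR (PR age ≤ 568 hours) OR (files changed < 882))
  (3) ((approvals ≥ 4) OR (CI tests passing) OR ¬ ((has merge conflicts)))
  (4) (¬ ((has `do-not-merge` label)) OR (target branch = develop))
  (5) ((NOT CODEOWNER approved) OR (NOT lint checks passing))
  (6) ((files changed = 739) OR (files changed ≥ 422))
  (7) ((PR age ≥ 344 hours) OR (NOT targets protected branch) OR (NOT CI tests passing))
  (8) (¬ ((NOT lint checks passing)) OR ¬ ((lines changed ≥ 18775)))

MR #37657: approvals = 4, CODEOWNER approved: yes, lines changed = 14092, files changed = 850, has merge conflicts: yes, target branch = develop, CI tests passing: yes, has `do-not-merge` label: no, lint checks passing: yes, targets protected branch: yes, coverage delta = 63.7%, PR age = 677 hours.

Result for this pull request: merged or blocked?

Blocked

Atomic conditions:
  coverage delta > 65.2%: 63.7 > 65.2 is false
  lines changed < 41442: 14092 < 41442 is true
  coverage delta ≥ 56%: 63.7 ≥ 56 is true
  targets protected branch: yes → true
  PR age ≤ 568 hours: 677 ≤ 568 is false
  files changed < 882: 850 < 882 is true
  approvals ≥ 4: 4 ≥ 4 is true
  CI tests passing: yes → true
  has merge conflicts: yes → true
  has `do-not-merge` label: no → false
  target branch = develop: develop == develop is true
  NOT CODEOWNER approved: yes → false
  NOT lint checks passing: yes → false
  files changed = 739: 850 == 739 is false
  files changed ≥ 422: 850 ≥ 422 is true
  PR age ≥ 344 hours: 677 ≥ 344 is true
  NOT targets protected branch: yes → false
  NOT CI tests passing: yes → false
  lines changed ≥ 18775: 14092 ≥ 18775 is false
Combine:
[1.1] NOT false = true
[1] true OR true OR true = true
[2] true OR false OR true = true
[3.3] NOT true = false
[3] true OR true OR false = true
[4.1] NOT false = true
[4] true OR true = true
[5] false OR false = false
[6] false OR true = true
[7] true OR false OR false = true
[8.1] NOT false = true
[8.2] NOT false = true
[8] true OR true = true
[root] true AND true AND true AND true AND false AND true AND true AND true = false
Overall: false → blocked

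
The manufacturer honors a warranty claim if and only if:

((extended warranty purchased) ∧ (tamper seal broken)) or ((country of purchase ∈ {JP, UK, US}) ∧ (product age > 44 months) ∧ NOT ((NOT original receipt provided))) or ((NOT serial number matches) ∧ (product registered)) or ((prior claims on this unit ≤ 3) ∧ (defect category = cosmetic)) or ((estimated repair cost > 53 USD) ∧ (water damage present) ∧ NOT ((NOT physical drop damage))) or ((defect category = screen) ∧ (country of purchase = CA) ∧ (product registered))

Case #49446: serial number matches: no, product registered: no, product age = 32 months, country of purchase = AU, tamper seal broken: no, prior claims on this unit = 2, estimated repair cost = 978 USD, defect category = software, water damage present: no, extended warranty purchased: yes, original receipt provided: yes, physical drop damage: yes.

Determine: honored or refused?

Refused

Atomic conditions:
  extended warranty purchased: yes → true
  tamper seal broken: no → false
  country of purchase ∈ {JP, UK, US}: AU is not in the set → false
  product age > 44 months: 32 > 44 is false
  NOT original receipt provided: yes → false
  NOT serial number matches: no → true
  product registered: no → false
  prior claims on this unit ≤ 3: 2 ≤ 3 is true
  defect category = cosmetic: software == cosmetic is false
  estimated repair cost > 53 USD: 978 > 53 is true
  water damage present: no → false
  NOT physical drop damage: yes → false
  defect category = screen: software == screen is false
  country of purchase = CA: AU == CA is false
Combine:
[1] true AND false = false
[2.3] NOT false = true
[2] false AND false AND true = false
[3] true AND false = false
[4] true AND false = false
[5.3] NOT false = true
[5] true AND false AND true = false
[6] false AND false AND false = false
[root] false OR false OR false OR false OR false OR false = false
Overall: false → refused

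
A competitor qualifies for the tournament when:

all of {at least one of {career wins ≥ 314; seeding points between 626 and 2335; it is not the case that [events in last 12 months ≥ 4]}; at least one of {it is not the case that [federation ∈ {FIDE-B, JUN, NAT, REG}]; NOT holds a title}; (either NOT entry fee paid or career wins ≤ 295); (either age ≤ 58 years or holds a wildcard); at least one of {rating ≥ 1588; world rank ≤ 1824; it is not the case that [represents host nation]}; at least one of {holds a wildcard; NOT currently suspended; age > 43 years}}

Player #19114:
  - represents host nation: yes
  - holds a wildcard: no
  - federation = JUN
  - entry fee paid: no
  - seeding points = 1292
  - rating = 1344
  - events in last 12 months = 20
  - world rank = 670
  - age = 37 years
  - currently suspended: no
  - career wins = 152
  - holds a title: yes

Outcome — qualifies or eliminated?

Eliminated

Atomic conditions:
  career wins ≥ 314: 152 ≥ 314 is false
  seeding points between 626 and 2335: 1292 in [626, 2335] is true
  events in last 12 months ≥ 4: 20 ≥ 4 is true
  federation ∈ {FIDE-B, JUN, NAT, REG}: JUN is in the set → true
  NOT holds a title: yes → false
  NOT entry fee paid: no → true
  career wins ≤ 295: 152 ≤ 295 is true
  age ≤ 58 years: 37 ≤ 58 is true
  holds a wildcard: no → false
  rating ≥ 1588: 1344 ≥ 1588 is false
  world rank ≤ 1824: 670 ≤ 1824 is true
  represents host nation: yes → true
  NOT currently suspended: no → true
  age > 43 years: 37 > 43 is false
Combine:
[1.3] NOT true = false
[1] false OR true OR false = true
[2.1] NOT true = false
[2] false OR false = false
[3] true OR true = true
[4] true OR false = true
[5.3] NOT true = false
[5] false OR true OR false = true
[6] false OR true OR false = true
[root] true AND false AND true AND true AND true AND true = false
Overall: false → eliminated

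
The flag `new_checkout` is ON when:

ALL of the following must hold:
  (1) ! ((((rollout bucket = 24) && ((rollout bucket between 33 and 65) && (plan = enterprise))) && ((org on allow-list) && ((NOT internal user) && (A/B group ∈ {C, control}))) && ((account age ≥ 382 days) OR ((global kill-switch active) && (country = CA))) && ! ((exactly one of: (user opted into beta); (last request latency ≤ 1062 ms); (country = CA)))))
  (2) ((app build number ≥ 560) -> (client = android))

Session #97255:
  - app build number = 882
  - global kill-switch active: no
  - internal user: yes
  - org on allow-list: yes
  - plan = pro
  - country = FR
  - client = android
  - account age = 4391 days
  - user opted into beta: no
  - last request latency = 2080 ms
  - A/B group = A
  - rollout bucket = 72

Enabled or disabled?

Enabled

Atomic conditions:
  rollout bucket = 24: 72 == 24 is false
  rollout bucket between 33 and 65: 72 in [33, 65] is false
  plan = enterprise: pro == enterprise is false
  org on allow-list: yes → true
  NOT internal user: yes → false
  A/B group ∈ {C, control}: A is not in the set → false
  account age ≥ 382 days: 4391 ≥ 382 is true
  global kill-switch active: no → false
  country = CA: FR == CA is false
  user opted into beta: no → false
  last request latency ≤ 1062 ms: 2080 ≤ 1062 is false
  app build number ≥ 560: 882 ≥ 560 is true
  client = android: android == android is true
Combine:
[1.1.1.2] false AND false = false
[1.1.1] false AND false = false
[1.1.2.2] false AND false = false
[1.1.2] true AND false = false
[1.1.3.2] false AND false = false
[1.1.3] true OR false = true
[1.1.4.1] exactly-one(false, false, false) = false
[1.1.4] NOT false = true
[1.1] false AND false AND true AND true = false
[1] NOT false = true
[2] true → true = true
[root] true AND true = true
Overall: true → enabled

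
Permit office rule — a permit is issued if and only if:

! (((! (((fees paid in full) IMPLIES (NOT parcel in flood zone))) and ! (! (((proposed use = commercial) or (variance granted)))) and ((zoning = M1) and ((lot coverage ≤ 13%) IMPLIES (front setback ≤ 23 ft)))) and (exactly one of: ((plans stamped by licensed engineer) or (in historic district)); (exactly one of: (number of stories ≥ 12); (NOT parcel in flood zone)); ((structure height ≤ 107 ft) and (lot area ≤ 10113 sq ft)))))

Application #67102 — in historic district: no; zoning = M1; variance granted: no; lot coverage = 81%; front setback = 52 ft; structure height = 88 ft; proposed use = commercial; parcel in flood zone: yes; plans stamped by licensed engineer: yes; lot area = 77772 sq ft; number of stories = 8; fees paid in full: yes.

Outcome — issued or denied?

Atomic conditions:
  fees paid in full: yes → true
  NOT parcel in flood zone: yes → false
  proposed use = commercial: commercial == commercial is true
  variance granted: no → false
  zoning = M1: M1 == M1 is true
  lot coverage ≤ 13%: 81 ≤ 13 is false
  front setback ≤ 23 ft: 52 ≤ 23 is false
  plans stamped by licensed engineer: yes → true
  in historic district: no → false
  number of stories ≥ 12: 8 ≥ 12 is false
  structure height ≤ 107 ft: 88 ≤ 107 is true
  lot area ≤ 10113 sq ft: 77772 ≤ 10113 is false
Combine:
[1.1.1.1] true → false = false
[1.1.1] NOT false = true
[1.1.2.1.1] true OR false = true
[1.1.2.1] NOT true = false
[1.1.2] NOT false = true
[1.1.3.2] false → false (antecedent false ⇒ implication holds) = true
[1.1.3] true AND true = true
[1.1] true AND true AND true = true
[1.2.1] true OR false = true
[1.2.2] exactly-one(false, false) = false
[1.2.3] true AND false = false
[1.2] exactly-one(true, false, false) = true
[1] true AND true = true
[root] NOT true = false
Overall: false → denied

Denied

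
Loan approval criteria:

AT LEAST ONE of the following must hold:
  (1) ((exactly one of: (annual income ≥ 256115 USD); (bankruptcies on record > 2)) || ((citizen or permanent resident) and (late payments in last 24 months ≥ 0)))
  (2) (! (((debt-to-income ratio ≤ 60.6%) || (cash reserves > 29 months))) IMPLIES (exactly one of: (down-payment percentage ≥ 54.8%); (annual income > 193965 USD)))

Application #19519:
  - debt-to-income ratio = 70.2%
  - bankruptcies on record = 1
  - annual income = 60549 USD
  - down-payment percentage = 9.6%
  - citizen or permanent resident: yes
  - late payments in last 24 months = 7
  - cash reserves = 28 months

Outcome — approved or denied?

Atomic conditions:
  annual income ≥ 256115 USD: 60549 ≥ 256115 is false
  bankruptcies on record > 2: 1 > 2 is false
  citizen or permanent resident: yes → true
  late payments in last 24 months ≥ 0: 7 ≥ 0 is true
  debt-to-income ratio ≤ 60.6%: 70.2 ≤ 60.6 is false
  cash reserves > 29 months: 28 > 29 is false
  down-payment percentage ≥ 54.8%: 9.6 ≥ 54.8 is false
  annual income > 193965 USD: 60549 > 193965 is false
Combine:
[1.1] exactly-one(false, false) = false
[1.2] true AND true = true
[1] false OR true = true
[2.1.1] false OR false = false
[2.1] NOT false = true
[2.2] exactly-one(false, false) = false
[2] true → false = false
[root] true OR false = true
Overall: true → approved

Approved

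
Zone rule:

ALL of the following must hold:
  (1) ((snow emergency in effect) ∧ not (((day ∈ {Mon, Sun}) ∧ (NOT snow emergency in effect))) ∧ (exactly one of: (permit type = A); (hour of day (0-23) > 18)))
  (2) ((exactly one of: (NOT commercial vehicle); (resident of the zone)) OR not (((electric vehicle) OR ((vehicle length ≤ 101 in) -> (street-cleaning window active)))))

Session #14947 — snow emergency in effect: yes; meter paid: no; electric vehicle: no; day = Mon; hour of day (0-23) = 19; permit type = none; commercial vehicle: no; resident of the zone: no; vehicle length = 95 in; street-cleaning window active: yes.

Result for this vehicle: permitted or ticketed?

Permitted

Atomic conditions:
  snow emergency in effect: yes → true
  day ∈ {Mon, Sun}: Mon is in the set → true
  NOT snow emergency in effect: yes → false
  permit type = A: none == A is false
  hour of day (0-23) > 18: 19 > 18 is true
  NOT commercial vehicle: no → true
  resident of the zone: no → false
  electric vehicle: no → false
  vehicle length ≤ 101 in: 95 ≤ 101 is true
  street-cleaning window active: yes → true
Combine:
[1.2.1] true AND false = false
[1.2] NOT false = true
[1.3] exactly-one(false, true) = true
[1] true AND true AND true = true
[2.1] exactly-one(true, false) = true
[2.2.1.2] true → true = true
[2.2.1] false OR true = true
[2.2] NOT true = false
[2] true OR false = true
[root] true AND true = true
Overall: true → permitted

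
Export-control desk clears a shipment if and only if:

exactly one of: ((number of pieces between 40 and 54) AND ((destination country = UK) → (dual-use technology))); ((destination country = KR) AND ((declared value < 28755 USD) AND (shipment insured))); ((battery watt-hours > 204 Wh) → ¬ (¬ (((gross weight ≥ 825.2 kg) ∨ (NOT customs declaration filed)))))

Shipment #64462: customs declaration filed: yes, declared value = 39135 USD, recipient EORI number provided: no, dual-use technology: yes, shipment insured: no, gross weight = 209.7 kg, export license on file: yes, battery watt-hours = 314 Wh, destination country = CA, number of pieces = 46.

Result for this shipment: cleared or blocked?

Cleared

Atomic conditions:
  number of pieces between 40 and 54: 46 in [40, 54] is true
  destination country = UK: CA == UK is false
  dual-use technology: yes → true
  destination country = KR: CA == KR is false
  declared value < 28755 USD: 39135 < 28755 is false
  shipment insured: no → false
  battery watt-hours > 204 Wh: 314 > 204 is true
  gross weight ≥ 825.2 kg: 209.7 ≥ 825.2 is false
  NOT customs declaration filed: yes → false
Combine:
[1.2] false → true (antecedent false ⇒ implication holds) = true
[1] true AND true = true
[2.2] false AND false = false
[2] false AND false = false
[3.2.1.1] false OR false = false
[3.2.1] NOT false = true
[3.2] NOT true = false
[3] true → false = false
[root] exactly-one(true, false, false) = true
Overall: true → cleared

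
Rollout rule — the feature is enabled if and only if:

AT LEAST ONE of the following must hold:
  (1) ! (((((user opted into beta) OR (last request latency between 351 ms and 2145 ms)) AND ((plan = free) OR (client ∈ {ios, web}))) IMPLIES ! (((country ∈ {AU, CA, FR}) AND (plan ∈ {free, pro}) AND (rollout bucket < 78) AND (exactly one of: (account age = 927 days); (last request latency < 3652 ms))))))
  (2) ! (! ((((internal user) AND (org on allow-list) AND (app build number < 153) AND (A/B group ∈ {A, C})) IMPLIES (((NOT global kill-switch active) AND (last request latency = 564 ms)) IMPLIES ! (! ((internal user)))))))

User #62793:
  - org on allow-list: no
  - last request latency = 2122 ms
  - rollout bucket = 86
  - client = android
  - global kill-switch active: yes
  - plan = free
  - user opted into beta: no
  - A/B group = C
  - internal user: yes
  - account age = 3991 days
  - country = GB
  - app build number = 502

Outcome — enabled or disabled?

Enabled

Atomic conditions:
  user opted into beta: no → false
  last request latency between 351 ms and 2145 ms: 2122 in [351, 2145] is true
  plan = free: free == free is true
  client ∈ {ios, web}: android is not in the set → false
  country ∈ {AU, CA, FR}: GB is not in the set → false
  plan ∈ {free, pro}: free is in the set → true
  rollout bucket < 78: 86 < 78 is false
  account age = 927 days: 3991 == 927 is false
  last request latency < 3652 ms: 2122 < 3652 is true
  internal user: yes → true
  org on allow-list: no → false
  app build number < 153: 502 < 153 is false
  A/B group ∈ {A, C}: C is in the set → true
  NOT global kill-switch active: yes → false
  last request latency = 564 ms: 2122 == 564 is false
Combine:
[1.1.1.1] false OR true = true
[1.1.1.2] true OR false = true
[1.1.1] true AND true = true
[1.1.2.1.4] exactly-one(false, true) = true
[1.1.2.1] false AND true AND false AND true = false
[1.1.2] NOT false = true
[1.1] true → true = true
[1] NOT true = false
[2.1.1.1] true AND false AND false AND true = false
[2.1.1.2.1] false AND false = false
[2.1.1.2.2.1] NOT true = false
[2.1.1.2.2] NOT false = true
[2.1.1.2] false → true (antecedent false ⇒ implication holds) = true
[2.1.1] false → true (antecedent false ⇒ implication holds) = true
[2.1] NOT true = false
[2] NOT false = true
[root] false OR true = true
Overall: true → enabled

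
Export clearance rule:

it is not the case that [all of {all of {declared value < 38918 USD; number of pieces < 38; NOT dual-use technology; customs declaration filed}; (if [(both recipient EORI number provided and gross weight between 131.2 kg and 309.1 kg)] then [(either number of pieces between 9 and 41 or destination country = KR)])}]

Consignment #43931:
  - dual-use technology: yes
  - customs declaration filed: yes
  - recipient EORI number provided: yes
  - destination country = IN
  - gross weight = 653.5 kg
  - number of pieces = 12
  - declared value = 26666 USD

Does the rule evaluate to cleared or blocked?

Atomic conditions:
  declared value < 38918 USD: 26666 < 38918 is true
  number of pieces < 38: 12 < 38 is true
  NOT dual-use technology: yes → false
  customs declaration filed: yes → true
  recipient EORI number provided: yes → true
  gross weight between 131.2 kg and 309.1 kg: 653.5 in [131.2, 309.1] is false
  number of pieces between 9 and 41: 12 in [9, 41] is true
  destination country = KR: IN == KR is false
Combine:
[1.1] true AND true AND false AND true = false
[1.2.1] true AND false = false
[1.2.2] true OR false = true
[1.2] false → true (antecedent false ⇒ implication holds) = true
[1] false AND true = false
[root] NOT false = true
Overall: true → cleared

Cleared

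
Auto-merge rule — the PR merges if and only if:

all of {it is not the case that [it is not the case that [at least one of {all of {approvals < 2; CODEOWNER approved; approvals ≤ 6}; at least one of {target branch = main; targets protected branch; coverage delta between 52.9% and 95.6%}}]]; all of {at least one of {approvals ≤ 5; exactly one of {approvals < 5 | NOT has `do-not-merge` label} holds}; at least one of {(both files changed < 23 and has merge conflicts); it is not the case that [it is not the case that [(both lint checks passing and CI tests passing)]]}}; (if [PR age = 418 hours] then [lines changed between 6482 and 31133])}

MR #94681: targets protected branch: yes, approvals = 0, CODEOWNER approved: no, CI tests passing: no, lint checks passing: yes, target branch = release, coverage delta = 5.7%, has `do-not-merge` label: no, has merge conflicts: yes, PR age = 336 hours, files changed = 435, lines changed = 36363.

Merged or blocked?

Atomic conditions:
  approvals < 2: 0 < 2 is true
  CODEOWNER approved: no → false
  approvals ≤ 6: 0 ≤ 6 is true
  target branch = main: release == main is false
  targets protected branch: yes → true
  coverage delta between 52.9% and 95.6%: 5.7 in [52.9, 95.6] is false
  approvals ≤ 5: 0 ≤ 5 is true
  approvals < 5: 0 < 5 is true
  NOT has `do-not-merge` label: no → true
  files changed < 23: 435 < 23 is false
  has merge conflicts: yes → true
  lint checks passing: yes → true
  CI tests passing: no → false
  PR age = 418 hours: 336 == 418 is false
  lines changed between 6482 and 31133: 36363 in [6482, 31133] is false
Combine:
[1.1.1.1] true AND false AND true = false
[1.1.1.2] false OR true OR false = true
[1.1.1] false OR true = true
[1.1] NOT true = false
[1] NOT false = true
[2.1.2] exactly-one(true, true) = false
[2.1] true OR false = true
[2.2.1] false AND true = false
[2.2.2.1.1] true AND false = false
[2.2.2.1] NOT false = true
[2.2.2] NOT true = false
[2.2] false OR false = false
[2] true AND false = false
[3] false → false (antecedent false ⇒ implication holds) = true
[root] true AND false AND true = false
Overall: false → blocked

Blocked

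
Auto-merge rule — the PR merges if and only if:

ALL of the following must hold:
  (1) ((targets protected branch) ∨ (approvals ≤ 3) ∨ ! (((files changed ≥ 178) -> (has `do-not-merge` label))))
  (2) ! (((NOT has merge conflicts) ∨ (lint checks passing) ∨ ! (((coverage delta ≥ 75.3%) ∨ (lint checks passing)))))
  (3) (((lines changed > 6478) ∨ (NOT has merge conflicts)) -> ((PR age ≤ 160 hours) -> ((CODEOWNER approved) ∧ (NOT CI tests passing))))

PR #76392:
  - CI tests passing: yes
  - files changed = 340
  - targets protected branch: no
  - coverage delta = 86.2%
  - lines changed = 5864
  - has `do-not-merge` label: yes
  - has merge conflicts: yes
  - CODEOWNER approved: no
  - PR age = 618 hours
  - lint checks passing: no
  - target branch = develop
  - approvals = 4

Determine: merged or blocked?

Atomic conditions:
  targets protected branch: no → false
  approvals ≤ 3: 4 ≤ 3 is false
  files changed ≥ 178: 340 ≥ 178 is true
  has `do-not-merge` label: yes → true
  NOT has merge conflicts: yes → false
  lint checks passing: no → false
  coverage delta ≥ 75.3%: 86.2 ≥ 75.3 is true
  lines changed > 6478: 5864 > 6478 is false
  PR age ≤ 160 hours: 618 ≤ 160 is false
  CODEOWNER approved: no → false
  NOT CI tests passing: yes → false
Combine:
[1.3.1] true → true = true
[1.3] NOT true = false
[1] false OR false OR false = false
[2.1.3.1] true OR false = true
[2.1.3] NOT true = false
[2.1] false OR false OR false = false
[2] NOT false = true
[3.1] false OR false = false
[3.2.2] false AND false = false
[3.2] false → false (antecedent false ⇒ implication holds) = true
[3] false → true (antecedent false ⇒ implication holds) = true
[root] false AND true AND true = false
Overall: false → blocked

Blocked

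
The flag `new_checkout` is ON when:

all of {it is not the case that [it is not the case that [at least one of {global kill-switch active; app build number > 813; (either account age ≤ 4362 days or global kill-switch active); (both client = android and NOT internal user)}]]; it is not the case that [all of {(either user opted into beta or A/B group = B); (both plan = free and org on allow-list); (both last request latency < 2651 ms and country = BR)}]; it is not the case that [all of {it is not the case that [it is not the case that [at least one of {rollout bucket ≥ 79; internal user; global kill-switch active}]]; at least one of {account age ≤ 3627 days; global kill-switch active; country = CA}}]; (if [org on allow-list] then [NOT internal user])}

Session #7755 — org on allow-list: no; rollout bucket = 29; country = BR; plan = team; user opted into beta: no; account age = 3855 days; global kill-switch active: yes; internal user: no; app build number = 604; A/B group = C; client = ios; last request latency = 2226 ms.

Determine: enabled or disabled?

Disabled

Atomic conditions:
  global kill-switch active: yes → true
  app build number > 813: 604 > 813 is false
  account age ≤ 4362 days: 3855 ≤ 4362 is true
  client = android: ios == android is false
  NOT internal user: no → true
  user opted into beta: no → false
  A/B group = B: C == B is false
  plan = free: team == free is false
  org on allow-list: no → false
  last request latency < 2651 ms: 2226 < 2651 is true
  country = BR: BR == BR is true
  rollout bucket ≥ 79: 29 ≥ 79 is false
  internal user: no → false
  account age ≤ 3627 days: 3855 ≤ 3627 is false
  country = CA: BR == CA is false
Combine:
[1.1.1.3] true OR true = true
[1.1.1.4] false AND true = false
[1.1.1] true OR false OR true OR false = true
[1.1] NOT true = false
[1] NOT false = true
[2.1.1] false OR false = false
[2.1.2] false AND false = false
[2.1.3] true AND true = true
[2.1] false AND false AND true = false
[2] NOT false = true
[3.1.1.1.1] false OR false OR true = true
[3.1.1.1] NOT true = false
[3.1.1] NOT false = true
[3.1.2] false OR true OR false = true
[3.1] true AND true = true
[3] NOT true = false
[4] false → true (antecedent false ⇒ implication holds) = true
[root] true AND true AND false AND true = false
Overall: false → disabled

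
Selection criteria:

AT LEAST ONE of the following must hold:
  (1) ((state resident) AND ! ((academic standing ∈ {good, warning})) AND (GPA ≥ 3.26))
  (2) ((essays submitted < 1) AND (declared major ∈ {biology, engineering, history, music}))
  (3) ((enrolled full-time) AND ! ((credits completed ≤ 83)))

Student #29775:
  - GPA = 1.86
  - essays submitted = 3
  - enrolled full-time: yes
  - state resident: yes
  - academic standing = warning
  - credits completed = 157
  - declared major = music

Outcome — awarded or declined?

Atomic conditions:
  state resident: yes → true
  academic standing ∈ {good, warning}: warning is in the set → true
  GPA ≥ 3.26: 1.86 ≥ 3.26 is false
  essays submitted < 1: 3 < 1 is false
  declared major ∈ {biology, engineering, history, music}: music is in the set → true
  enrolled full-time: yes → true
  credits completed ≤ 83: 157 ≤ 83 is false
Combine:
[1.2] NOT true = false
[1] true AND false AND false = false
[2] false AND true = false
[3.2] NOT false = true
[3] true AND true = true
[root] false OR false OR true = true
Overall: true → awarded

Awarded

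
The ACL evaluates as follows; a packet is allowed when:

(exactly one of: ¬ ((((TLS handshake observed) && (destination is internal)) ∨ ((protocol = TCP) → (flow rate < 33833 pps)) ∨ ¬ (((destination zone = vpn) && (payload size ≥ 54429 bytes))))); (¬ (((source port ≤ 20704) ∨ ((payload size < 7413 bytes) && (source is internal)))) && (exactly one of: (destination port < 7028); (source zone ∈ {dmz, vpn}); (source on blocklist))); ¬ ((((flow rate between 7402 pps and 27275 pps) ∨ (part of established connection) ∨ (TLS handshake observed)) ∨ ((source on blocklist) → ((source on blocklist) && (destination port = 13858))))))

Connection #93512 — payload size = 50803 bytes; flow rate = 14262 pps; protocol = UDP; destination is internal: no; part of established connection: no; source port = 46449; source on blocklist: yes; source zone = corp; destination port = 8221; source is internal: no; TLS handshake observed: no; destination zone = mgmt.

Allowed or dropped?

Atomic conditions:
  TLS handshake observed: no → false
  destination is internal: no → false
  protocol = TCP: UDP == TCP is false
  flow rate < 33833 pps: 14262 < 33833 is true
  destination zone = vpn: mgmt == vpn is false
  payload size ≥ 54429 bytes: 50803 ≥ 54429 is false
  source port ≤ 20704: 46449 ≤ 20704 is false
  payload size < 7413 bytes: 50803 < 7413 is false
  source is internal: no → false
  destination port < 7028: 8221 < 7028 is false
  source zone ∈ {dmz, vpn}: corp is not in the set → false
  source on blocklist: yes → true
  flow rate between 7402 pps and 27275 pps: 14262 in [7402, 27275] is true
  part of established connection: no → false
  destination port = 13858: 8221 == 13858 is false
Combine:
[1.1.1] false AND false = false
[1.1.2] false → true (antecedent false ⇒ implication holds) = true
[1.1.3.1] false AND false = false
[1.1.3] NOT false = true
[1.1] false OR true OR true = true
[1] NOT true = false
[2.1.1.2] false AND false = false
[2.1.1] false OR false = false
[2.1] NOT false = true
[2.2] exactly-one(false, false, true) = true
[2] true AND true = true
[3.1.1] true OR false OR false = true
[3.1.2.2] true AND false = false
[3.1.2] true → false = false
[3.1] true OR false = true
[3] NOT true = false
[root] exactly-one(false, true, false) = true
Overall: true → allowed

Allowed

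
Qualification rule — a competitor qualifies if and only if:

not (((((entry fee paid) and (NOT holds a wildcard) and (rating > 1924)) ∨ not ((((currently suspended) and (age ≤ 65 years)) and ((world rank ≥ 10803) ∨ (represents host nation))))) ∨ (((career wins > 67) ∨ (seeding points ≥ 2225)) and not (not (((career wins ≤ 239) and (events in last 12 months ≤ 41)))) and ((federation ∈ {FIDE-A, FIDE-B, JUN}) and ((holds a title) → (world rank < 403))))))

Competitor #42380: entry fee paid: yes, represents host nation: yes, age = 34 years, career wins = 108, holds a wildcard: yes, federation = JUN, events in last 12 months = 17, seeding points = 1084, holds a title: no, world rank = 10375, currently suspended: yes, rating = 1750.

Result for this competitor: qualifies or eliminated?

Eliminated

Atomic conditions:
  entry fee paid: yes → true
  NOT holds a wildcard: yes → false
  rating > 1924: 1750 > 1924 is false
  currently suspended: yes → true
  age ≤ 65 years: 34 ≤ 65 is true
  world rank ≥ 10803: 10375 ≥ 10803 is false
  represents host nation: yes → true
  career wins > 67: 108 > 67 is true
  seeding points ≥ 2225: 1084 ≥ 2225 is false
  career wins ≤ 239: 108 ≤ 239 is true
  events in last 12 months ≤ 41: 17 ≤ 41 is true
  federation ∈ {FIDE-A, FIDE-B, JUN}: JUN is in the set → true
  holds a title: no → false
  world rank < 403: 10375 < 403 is false
Combine:
[1.1.1] true AND false AND false = false
[1.1.2.1.1] true AND true = true
[1.1.2.1.2] false OR true = true
[1.1.2.1] true AND true = true
[1.1.2] NOT true = false
[1.1] false OR false = false
[1.2.1] true OR false = true
[1.2.2.1.1] true AND true = true
[1.2.2.1] NOT true = false
[1.2.2] NOT false = true
[1.2.3.2] false → false (antecedent false ⇒ implication holds) = true
[1.2.3] true AND true = true
[1.2] true AND true AND true = true
[1] false OR true = true
[root] NOT true = false
Overall: false → eliminated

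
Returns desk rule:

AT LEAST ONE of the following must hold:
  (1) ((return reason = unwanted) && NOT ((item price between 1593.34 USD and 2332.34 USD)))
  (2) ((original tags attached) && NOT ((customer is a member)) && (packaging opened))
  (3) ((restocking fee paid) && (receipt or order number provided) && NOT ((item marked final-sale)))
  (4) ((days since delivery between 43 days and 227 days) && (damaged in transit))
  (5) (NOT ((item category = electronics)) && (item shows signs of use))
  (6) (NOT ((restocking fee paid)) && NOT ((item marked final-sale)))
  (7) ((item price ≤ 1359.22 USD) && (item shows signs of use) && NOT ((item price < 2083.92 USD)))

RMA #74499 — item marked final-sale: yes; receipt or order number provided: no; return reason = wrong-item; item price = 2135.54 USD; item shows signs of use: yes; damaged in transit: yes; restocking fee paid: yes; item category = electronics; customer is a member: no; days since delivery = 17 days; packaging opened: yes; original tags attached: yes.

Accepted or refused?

Atomic conditions:
  return reason = unwanted: wrong-item == unwanted is false
  item price between 1593.34 USD and 2332.34 USD: 2135.54 in [1593.34, 2332.34] is true
  original tags attached: yes → true
  customer is a member: no → false
  packaging opened: yes → true
  restocking fee paid: yes → true
  receipt or order number provided: no → false
  item marked final-sale: yes → true
  days since delivery between 43 days and 227 days: 17 in [43, 227] is false
  damaged in transit: yes → true
  item category = electronics: electronics == electronics is true
  item shows signs of use: yes → true
  item price ≤ 1359.22 USD: 2135.54 ≤ 1359.22 is false
  item price < 2083.92 USD: 2135.54 < 2083.92 is false
Combine:
[1.2] NOT true = false
[1] false AND false = false
[2.2] NOT false = true
[2] true AND true AND true = true
[3.3] NOT true = false
[3] true AND false AND false = false
[4] false AND true = false
[5.1] NOT true = false
[5] false AND true = false
[6.1] NOT true = false
[6.2] NOT true = false
[6] false AND false = false
[7.3] NOT false = true
[7] false AND true AND true = false
[root] false OR true OR false OR false OR false OR false OR false = true
Overall: true → accepted

Accepted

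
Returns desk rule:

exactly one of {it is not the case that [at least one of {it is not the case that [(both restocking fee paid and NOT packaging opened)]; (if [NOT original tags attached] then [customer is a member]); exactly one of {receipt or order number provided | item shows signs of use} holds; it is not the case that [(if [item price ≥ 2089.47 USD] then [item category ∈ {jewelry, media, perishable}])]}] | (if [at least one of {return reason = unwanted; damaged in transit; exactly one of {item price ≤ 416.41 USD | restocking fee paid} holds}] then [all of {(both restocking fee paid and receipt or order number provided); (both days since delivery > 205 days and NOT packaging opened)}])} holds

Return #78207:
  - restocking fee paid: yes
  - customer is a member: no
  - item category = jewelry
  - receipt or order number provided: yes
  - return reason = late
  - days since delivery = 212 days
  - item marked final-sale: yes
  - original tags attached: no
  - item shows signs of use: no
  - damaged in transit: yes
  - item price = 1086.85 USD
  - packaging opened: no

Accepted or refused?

Atomic conditions:
  restocking fee paid: yes → true
  NOT packaging opened: no → true
  NOT original tags attached: no → true
  customer is a member: no → false
  receipt or order number provided: yes → true
  item shows signs of use: no → false
  item price ≥ 2089.47 USD: 1086.85 ≥ 2089.47 is false
  item category ∈ {jewelry, media, perishable}: jewelry is in the set → true
  return reason = unwanted: late == unwanted is false
  damaged in transit: yes → true
  item price ≤ 416.41 USD: 1086.85 ≤ 416.41 is false
  days since delivery > 205 days: 212 > 205 is true
Combine:
[1.1.1.1] true AND true = true
[1.1.1] NOT true = false
[1.1.2] true → false = false
[1.1.3] exactly-one(true, false) = true
[1.1.4.1] false → true (antecedent false ⇒ implication holds) = true
[1.1.4] NOT true = false
[1.1] false OR false OR true OR false = true
[1] NOT true = false
[2.1.3] exactly-one(false, true) = true
[2.1] false OR true OR true = true
[2.2.1] true AND true = true
[2.2.2] true AND true = true
[2.2] true AND true = true
[2] true → true = true
[root] exactly-one(false, true) = true
Overall: true → accepted

Accepted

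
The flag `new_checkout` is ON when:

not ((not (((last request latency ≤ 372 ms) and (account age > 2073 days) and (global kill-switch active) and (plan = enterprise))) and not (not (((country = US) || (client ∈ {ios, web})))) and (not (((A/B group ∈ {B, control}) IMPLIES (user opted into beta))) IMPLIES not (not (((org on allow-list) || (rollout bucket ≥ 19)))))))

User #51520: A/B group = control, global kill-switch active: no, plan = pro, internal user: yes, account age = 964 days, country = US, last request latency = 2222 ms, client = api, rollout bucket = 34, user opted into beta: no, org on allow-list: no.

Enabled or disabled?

Disabled

Atomic conditions:
  last request latency ≤ 372 ms: 2222 ≤ 372 is false
  account age > 2073 days: 964 > 2073 is false
  global kill-switch active: no → false
  plan = enterprise: pro == enterprise is false
  country = US: US == US is true
  client ∈ {ios, web}: api is not in the set → false
  A/B group ∈ {B, control}: control is in the set → true
  user opted into beta: no → false
  org on allow-list: no → false
  rollout bucket ≥ 19: 34 ≥ 19 is true
Combine:
[1.1.1] false AND false AND false AND false = false
[1.1] NOT false = true
[1.2.1.1] true OR false = true
[1.2.1] NOT true = false
[1.2] NOT false = true
[1.3.1.1] true → false = false
[1.3.1] NOT false = true
[1.3.2.1.1] false OR true = true
[1.3.2.1] NOT true = false
[1.3.2] NOT false = true
[1.3] true → true = true
[1] true AND true AND true = true
[root] NOT true = false
Overall: false → disabled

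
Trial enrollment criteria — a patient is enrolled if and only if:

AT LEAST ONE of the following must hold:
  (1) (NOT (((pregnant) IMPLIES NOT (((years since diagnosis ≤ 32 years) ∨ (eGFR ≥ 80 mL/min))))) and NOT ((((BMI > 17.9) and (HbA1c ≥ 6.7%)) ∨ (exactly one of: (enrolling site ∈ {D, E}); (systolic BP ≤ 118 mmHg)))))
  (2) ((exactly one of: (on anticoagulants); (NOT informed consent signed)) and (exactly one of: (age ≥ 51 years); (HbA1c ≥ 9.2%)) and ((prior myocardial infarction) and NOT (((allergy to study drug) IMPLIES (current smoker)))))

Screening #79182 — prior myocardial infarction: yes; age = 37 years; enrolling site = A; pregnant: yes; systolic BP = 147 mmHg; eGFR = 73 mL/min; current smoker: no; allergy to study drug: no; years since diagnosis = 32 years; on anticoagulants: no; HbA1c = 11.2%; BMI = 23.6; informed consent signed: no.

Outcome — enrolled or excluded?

Atomic conditions:
  pregnant: yes → true
  years since diagnosis ≤ 32 years: 32 ≤ 32 is true
  eGFR ≥ 80 mL/min: 73 ≥ 80 is false
  BMI > 17.9: 23.6 > 17.9 is true
  HbA1c ≥ 6.7%: 11.2 ≥ 6.7 is true
  enrolling site ∈ {D, E}: A is not in the set → false
  systolic BP ≤ 118 mmHg: 147 ≤ 118 is false
  on anticoagulants: no → false
  NOT informed consent signed: no → true
  age ≥ 51 years: 37 ≥ 51 is false
  HbA1c ≥ 9.2%: 11.2 ≥ 9.2 is true
  prior myocardial infarction: yes → true
  allergy to study drug: no → false
  current smoker: no → false
Combine:
[1.1.1.2.1] true OR false = true
[1.1.1.2] NOT true = false
[1.1.1] true → false = false
[1.1] NOT false = true
[1.2.1.1] true AND true = true
[1.2.1.2] exactly-one(false, false) = false
[1.2.1] true OR false = true
[1.2] NOT true = false
[1] true AND false = false
[2.1] exactly-one(false, true) = true
[2.2] exactly-one(false, true) = true
[2.3.2.1] false → false (antecedent false ⇒ implication holds) = true
[2.3.2] NOT true = false
[2.3] true AND false = false
[2] true AND true AND false = false
[root] false OR false = false
Overall: false → excluded

Excluded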